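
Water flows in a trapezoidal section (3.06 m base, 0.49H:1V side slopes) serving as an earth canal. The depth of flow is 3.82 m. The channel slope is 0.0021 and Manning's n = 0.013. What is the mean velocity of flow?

V = 4.88 m/s

With bottom width b = 3.06 m and side slope z = 0.49: A = (b + zy)y = (3.06 + 0.49×3.82)×3.82 = 18.84 m²; P = b + 2y√(1+z²) = 3.06 + 2×3.82×1.114 = 11.57 m.
Hydraulic radius R = A/P = 18.84/11.57 = 1.629 m.
From Manning's equation, V = (1/n) R^(2/3) S^(1/2) = (1/0.013) × 1.629^(2/3) × 0.0021^(1/2) = 4.88 m/s.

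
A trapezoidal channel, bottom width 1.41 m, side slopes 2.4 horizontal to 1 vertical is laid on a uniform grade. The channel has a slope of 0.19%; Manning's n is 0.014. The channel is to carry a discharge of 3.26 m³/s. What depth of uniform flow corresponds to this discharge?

Manning's equation rearranged: A R^(2/3) = nQ / (1·√S) = 0.014 × 3.26 / (√0.0019) = 1.047.
Trying y = 0.814 m: A R^(2/3) = 1.691 — too large.
Trying y = 0.521 m: A R^(2/3) = 0.6706 — too small.
Trying y = 0.648 m: A R^(2/3) = 1.047 — ≈ 1.047.

y_n = 0.648 m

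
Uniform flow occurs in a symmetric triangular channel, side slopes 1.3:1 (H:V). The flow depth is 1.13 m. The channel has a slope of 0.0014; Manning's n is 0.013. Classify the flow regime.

subcritical

For a triangular section with side slope z = 1.3: A = zy² = 1.3×1.13² = 1.66 m²; P = 2y√(1+z²) = 2×1.13×1.64 = 3.707 m.
Hydraulic radius R = A/P = 1.66/3.707 = 0.4478 m.
V = (1/n) R^(2/3) √S = (1/0.013) × 0.4478^(2/3) × √0.0014 = 1.685 m/s. Hydraulic depth D_h = A/T = 1.66/2.938 = 0.565 m.
Froude number Fr = V/√(g·D_h) = 1.685/√(9.81×0.565) = 0.716, which is less than 1, so the flow is subcritical.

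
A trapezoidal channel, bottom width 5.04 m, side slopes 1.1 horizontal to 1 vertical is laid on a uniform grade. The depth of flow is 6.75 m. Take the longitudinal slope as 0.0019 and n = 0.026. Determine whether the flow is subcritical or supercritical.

subcritical

With bottom width b = 5.04 m and side slope z = 1.1: A = (b + zy)y = (5.04 + 1.1×6.75)×6.75 = 84.14 m²; P = b + 2y√(1+z²) = 5.04 + 2×6.75×1.487 = 25.11 m.
Hydraulic radius R = A/P = 84.14/25.11 = 3.351 m.
V = (1/n) R^(2/3) √S = (1/0.026) × 3.351^(2/3) × √0.0019 = 3.754 m/s. Hydraulic depth D_h = A/T = 84.14/19.89 = 4.23 m.
Froude number Fr = V/√(g·D_h) = 3.754/√(9.81×4.23) = 0.583, which is less than 1, so the flow is subcritical.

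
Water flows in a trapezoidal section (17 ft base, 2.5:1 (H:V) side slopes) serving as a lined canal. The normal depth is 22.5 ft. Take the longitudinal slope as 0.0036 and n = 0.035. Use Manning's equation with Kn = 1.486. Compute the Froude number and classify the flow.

With bottom width b = 17 ft and side slope z = 2.5: A = (b + zy)y = (17 + 2.5×22.5)×22.5 = 1648 ft²; P = b + 2y√(1+z²) = 17 + 2×22.5×2.693 = 138.2 ft.
Hydraulic radius R = A/P = 1648/138.2 = 11.93 ft.
V = (1.486/n) R^(2/3) √S = (1.486/0.035) × 11.93^(2/3) × √0.0036 = 13.3 ft/s. Hydraulic depth D_h = A/T = 1648/129.5 = 12.73 ft.
Froude number Fr = V/√(g·D_h) = 13.3/√(32.2×12.73) = 0.657, which is less than 1, so the flow is subcritical.

subcritical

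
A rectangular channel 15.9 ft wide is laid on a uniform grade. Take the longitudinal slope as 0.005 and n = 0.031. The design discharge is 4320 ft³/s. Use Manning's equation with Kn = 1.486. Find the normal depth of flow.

Manning's equation rearranged: A R^(2/3) = nQ / (1.486·√S) = 0.031 × 4320 / (1.486 × √0.005) = 1275.
At y = 28.8 ft: A R^(2/3) = 1550 — over.
At y = 18.4 ft: A R^(2/3) = 917.2 — short.
At y = 24.3 ft: A R^(2/3) = 1274 — close enough.

y_n = 24.3 ft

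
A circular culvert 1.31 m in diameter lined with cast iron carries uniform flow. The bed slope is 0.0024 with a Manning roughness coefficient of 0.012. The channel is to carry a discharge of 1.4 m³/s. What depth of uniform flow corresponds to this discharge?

y_n = 0.682 m

Manning's equation rearranged: A R^(2/3) = nQ / (1·√S) = 0.012 × 1.4 / (√0.0024) = 0.3429.
Try y = 0.87 m: A R^(2/3) = 0.4993 — too large.
Try y = 0.589 m: A R^(2/3) = 0.2663 — too small.
Try y = 0.682 m: A R^(2/3) = 0.3427 — ≈ 0.3429.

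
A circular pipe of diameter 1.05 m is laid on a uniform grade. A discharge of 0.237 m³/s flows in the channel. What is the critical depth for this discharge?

At critical depth, Q² T / (g A³) = 1, i.e. A³/T = Q²/g = 0.237²/9.81 = 0.005726.
Try y = 0.311 m: A³/T = 0.01031 — over.
Try y = 0.183 m: A³/T = 0.0013 — short.
Try y = 0.267 m: A³/T = 0.0057 — matches.

y_c = 0.267 m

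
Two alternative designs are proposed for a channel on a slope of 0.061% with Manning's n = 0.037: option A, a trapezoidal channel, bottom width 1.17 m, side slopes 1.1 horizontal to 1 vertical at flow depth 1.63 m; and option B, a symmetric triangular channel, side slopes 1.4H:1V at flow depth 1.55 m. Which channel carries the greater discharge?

Channel A: With bottom width b = 1.17 m and side slope z = 1.1: A = (b + zy)y = (1.17 + 1.1×1.63)×1.63 = 4.83 m²; P = b + 2y√(1+z²) = 1.17 + 2×1.63×1.487 = 6.016 m. Hydraulic radius R = A/P = 4.83/6.016 = 0.8028 m. Q_A = (1/0.037)·4.83·0.8028^(2/3)·√0.00061 = 2.785 m³/s.
Channel B: For a triangular section with side slope z = 1.4: A = zy² = 1.4×1.55² = 3.364 m²; P = 2y√(1+z²) = 2×1.55×1.72 = 5.333 m. Hydraulic radius R = A/P = 3.364/5.333 = 0.6306 m. Q_B = (1/0.037)·3.364·0.6306^(2/3)·√0.00061 = 1.651 m³/s.
Q_A = 2.785 m³/s vs Q_B = 1.651 m³/s, so channel A carries more.

channel A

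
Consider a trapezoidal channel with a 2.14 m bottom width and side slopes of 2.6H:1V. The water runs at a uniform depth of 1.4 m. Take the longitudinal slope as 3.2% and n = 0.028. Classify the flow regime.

With bottom width b = 2.14 m and side slope z = 2.6: A = (b + zy)y = (2.14 + 2.6×1.4)×1.4 = 8.092 m²; P = b + 2y√(1+z²) = 2.14 + 2×1.4×2.786 = 9.94 m.
Hydraulic radius R = A/P = 8.092/9.94 = 0.8141 m.
V = (1/n) R^(2/3) √S = (1/0.028) × 0.8141^(2/3) × √0.032 = 5.57 m/s. Hydraulic depth D_h = A/T = 8.092/9.42 = 0.859 m.
Froude number Fr = V/√(g·D_h) = 5.57/√(9.81×0.859) = 1.92, which is greater than 1, so the flow is supercritical.

supercritical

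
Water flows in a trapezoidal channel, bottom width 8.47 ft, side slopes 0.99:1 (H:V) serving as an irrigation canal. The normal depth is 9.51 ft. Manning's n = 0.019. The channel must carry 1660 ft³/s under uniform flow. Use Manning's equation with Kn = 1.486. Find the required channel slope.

S = 0.00191

With bottom width b = 8.47 ft and side slope z = 0.99: A = (b + zy)y = (8.47 + 0.99×9.51)×9.51 = 170.1 ft²; P = b + 2y√(1+z²) = 8.47 + 2×9.51×1.407 = 35.23 ft.
Hydraulic radius R = A/P = 170.1/35.23 = 4.827 ft.
From Manning's equation, S = [nQ / (1.486 A R^(2/3))]² = [0.019 × 1660 / (1.486 × 170.1 × 4.827^(2/3))]² = 0.00191.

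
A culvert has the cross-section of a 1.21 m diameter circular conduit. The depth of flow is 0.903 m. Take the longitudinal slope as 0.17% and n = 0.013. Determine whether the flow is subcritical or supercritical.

subcritical

For a circular section of diameter D = 1.21 m at depth y = 0.903 m, the central angle is θ = 2 arccos(1 − 2y/D) = 4.172 rad. Then A = (D²/8)(θ − sin θ) = 0.9204 m² and P = Dθ/2 = 2.524 m.
Hydraulic radius R = A/P = 0.9204/2.524 = 0.3647 m.
V = (1/n) R^(2/3) √S = (1/0.013) × 0.3647^(2/3) × √0.0017 = 1.619 m/s. Hydraulic depth D_h = A/T = 0.9204/1.053 = 0.874 m.
Froude number Fr = V/√(g·D_h) = 1.619/√(9.81×0.874) = 0.553, which is less than 1, so the flow is subcritical.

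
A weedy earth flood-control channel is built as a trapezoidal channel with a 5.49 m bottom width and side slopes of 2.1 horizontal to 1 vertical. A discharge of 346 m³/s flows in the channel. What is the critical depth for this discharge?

At critical depth, Q² T / (g A³) = 1, i.e. A³/T = Q²/g = 346²/9.81 = 12200.
At y = 3.56 m: A³/T = 4811 — too small.
At y = 4.48 m: A³/T = 12230 — close enough.

y_c = 4.48 m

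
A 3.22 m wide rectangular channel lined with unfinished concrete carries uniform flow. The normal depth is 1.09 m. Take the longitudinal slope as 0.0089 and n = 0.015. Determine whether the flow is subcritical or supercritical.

supercritical

Flow area A = b·y = 3.22 × 1.09 = 3.51 m². Wetted perimeter P = b + 2y = 3.22 + 2×1.09 = 5.4 m.
Hydraulic radius R = A/P = 3.51/5.4 = 0.65 m.
V = (1/n) R^(2/3) √S = (1/0.015) × 0.65^(2/3) × √0.0089 = 4.719 m/s. Hydraulic depth D_h = A/T = 3.51/3.22 = 1.09 m.
Froude number Fr = V/√(g·D_h) = 4.719/√(9.81×1.09) = 1.44, which is greater than 1, so the flow is supercritical.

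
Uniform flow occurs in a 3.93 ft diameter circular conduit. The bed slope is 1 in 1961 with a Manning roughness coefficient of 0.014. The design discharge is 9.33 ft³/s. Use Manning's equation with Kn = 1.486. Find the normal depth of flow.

y_n = 1.54 ft

Manning's equation rearranged: A R^(2/3) = nQ / (1.486·√S) = 0.014 × 9.33 / (1.486 × √0.0005099) = 3.893.
Trying y = 1.34 ft: A R^(2/3) = 3 — low.
Trying y = 1.81 ft: A R^(2/3) = 5.202 — high.
Trying y = 1.54 ft: A R^(2/3) = 3.89 — ≈ 3.893.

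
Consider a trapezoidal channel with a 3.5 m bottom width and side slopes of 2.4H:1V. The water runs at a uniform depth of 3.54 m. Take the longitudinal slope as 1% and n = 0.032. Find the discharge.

Q = 206 m³/s

With bottom width b = 3.5 m and side slope z = 2.4: A = (b + zy)y = (3.5 + 2.4×3.54)×3.54 = 42.47 m²; P = b + 2y√(1+z²) = 3.5 + 2×3.54×2.6 = 21.91 m.
Hydraulic radius R = A/P = 42.47/21.91 = 1.938 m.
Manning's equation: Q = (1/n) A R^(2/3) S^(1/2) = (1/0.032) × 42.47 × 1.938^(2/3) × 0.01^(1/2) = 206 m³/s.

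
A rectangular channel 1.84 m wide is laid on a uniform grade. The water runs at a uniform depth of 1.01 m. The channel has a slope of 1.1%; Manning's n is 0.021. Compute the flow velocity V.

Flow area A = b·y = 1.84 × 1.01 = 1.858 m². Wetted perimeter P = b + 2y = 1.84 + 2×1.01 = 3.86 m.
Hydraulic radius R = A/P = 1.858/3.86 = 0.4815 m.
From Manning's equation, V = (1/n) R^(2/3) S^(1/2) = (1/0.021) × 0.4815^(2/3) × 0.011^(1/2) = 3.07 m/s.

V = 3.07 m/s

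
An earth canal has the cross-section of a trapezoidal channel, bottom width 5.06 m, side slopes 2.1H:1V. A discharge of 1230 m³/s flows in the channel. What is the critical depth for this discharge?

At critical depth, Q² T / (g A³) = 1, i.e. A³/T = Q²/g = 1230²/9.81 = 154200.
At y = 9.9 m: A³/T = 359400 — high.
At y = 7.23 m: A³/T = 88490 — low.
At y = 8.2 m: A³/T = 154400 — close enough.

y_c = 8.2 m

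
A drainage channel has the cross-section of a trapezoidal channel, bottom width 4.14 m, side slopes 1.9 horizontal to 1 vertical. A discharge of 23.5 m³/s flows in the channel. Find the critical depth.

y_c = 1.22 m

At critical depth, Q² T / (g A³) = 1, i.e. A³/T = Q²/g = 23.5²/9.81 = 56.29.
At y = 1.43 m: A³/T = 98.47 — over.
At y = 0.972 m: A³/T = 25.15 — short.
At y = 1.22 m: A³/T = 55.73 — close enough.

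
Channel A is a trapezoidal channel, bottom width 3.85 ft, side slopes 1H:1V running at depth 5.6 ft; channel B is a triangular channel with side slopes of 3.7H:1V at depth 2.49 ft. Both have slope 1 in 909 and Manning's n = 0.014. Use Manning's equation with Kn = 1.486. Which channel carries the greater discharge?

channel A

Channel A: With bottom width b = 3.85 ft and side slope z = 1: A = (b + zy)y = (3.85 + 1×5.6)×5.6 = 52.92 ft²; P = b + 2y√(1+z²) = 3.85 + 2×5.6×1.414 = 19.69 ft. Hydraulic radius R = A/P = 52.92/19.69 = 2.688 ft. Q_A = (1.486/0.014)·52.92·2.688^(2/3)·√0.0011 = 360.2 ft³/s.
Channel B: For a triangular section with side slope z = 3.7: A = zy² = 3.7×2.49² = 22.94 ft²; P = 2y√(1+z²) = 2×2.49×3.833 = 19.09 ft. Hydraulic radius R = A/P = 22.94/19.09 = 1.202 ft. Q_B = (1.486/0.014)·22.94·1.202^(2/3)·√0.0011 = 91.3 ft³/s.
Q_A = 360.2 ft³/s vs Q_B = 91.3 ft³/s, so channel A carries more.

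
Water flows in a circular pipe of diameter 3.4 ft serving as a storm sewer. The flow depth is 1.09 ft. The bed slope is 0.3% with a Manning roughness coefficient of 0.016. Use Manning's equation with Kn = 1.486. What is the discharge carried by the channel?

For a circular section of diameter D = 3.4 ft at depth y = 1.09 ft, the central angle is θ = 2 arccos(1 − 2y/D) = 2.408 rad. Then A = (D²/8)(θ − sin θ) = 2.511 ft² and P = Dθ/2 = 4.093 ft.
Hydraulic radius R = A/P = 2.511/4.093 = 0.6135 ft.
Manning's equation: Q = (1.486/n) A R^(2/3) S^(1/2) = (1.486/0.016) × 2.511 × 0.6135^(2/3) × 0.003^(1/2) = 9.22 ft³/s.

Q = 9.22 ft³/s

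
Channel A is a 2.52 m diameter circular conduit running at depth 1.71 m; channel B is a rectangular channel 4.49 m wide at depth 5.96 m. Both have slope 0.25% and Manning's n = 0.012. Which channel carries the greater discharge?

channel B

Channel A: For a circular section of diameter D = 2.52 m at depth y = 1.71 m, the central angle is θ = 2 arccos(1 − 2y/D) = 3.872 rad. Then A = (D²/8)(θ − sin θ) = 3.603 m² and P = Dθ/2 = 4.879 m. Hydraulic radius R = A/P = 3.603/4.879 = 0.7386 m. Q_A = (1/0.012)·3.603·0.7386^(2/3)·√0.0025 = 12.27 m³/s.
Channel B: Flow area A = b·y = 4.49 × 5.96 = 26.76 m². Wetted perimeter P = b + 2y = 4.49 + 2×5.96 = 16.41 m. Hydraulic radius R = A/P = 26.76/16.41 = 1.631 m. Q_B = (1/0.012)·26.76·1.631^(2/3)·√0.0025 = 154.5 m³/s.
Q_A = 12.27 m³/s vs Q_B = 154.5 m³/s, so channel B carries more.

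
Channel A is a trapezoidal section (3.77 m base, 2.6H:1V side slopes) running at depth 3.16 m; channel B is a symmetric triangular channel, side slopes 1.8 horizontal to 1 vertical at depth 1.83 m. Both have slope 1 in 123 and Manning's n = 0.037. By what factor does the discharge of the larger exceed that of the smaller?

10.7

Channel A: With bottom width b = 3.77 m and side slope z = 2.6: A = (b + zy)y = (3.77 + 2.6×3.16)×3.16 = 37.88 m²; P = b + 2y√(1+z²) = 3.77 + 2×3.16×2.786 = 21.38 m. Hydraulic radius R = A/P = 37.88/21.38 = 1.772 m. Q_A = (1/0.037)·37.88·1.772^(2/3)·√0.00813 = 135.2 m³/s.
Channel B: For a triangular section with side slope z = 1.8: A = zy² = 1.8×1.83² = 6.028 m²; P = 2y√(1+z²) = 2×1.83×2.059 = 7.536 m. Hydraulic radius R = A/P = 6.028/7.536 = 0.7999 m. Q_B = (1/0.037)·6.028·0.7999^(2/3)·√0.00813 = 12.66 m³/s.
The larger discharge is 135.2 m³/s and the smaller is 12.66 m³/s; the ratio is 10.7.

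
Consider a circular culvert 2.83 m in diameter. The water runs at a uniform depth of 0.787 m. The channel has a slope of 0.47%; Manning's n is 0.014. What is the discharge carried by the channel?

For a circular section of diameter D = 2.83 m at depth y = 0.787 m, the central angle is θ = 2 arccos(1 − 2y/D) = 2.222 rad. Then A = (D²/8)(θ − sin θ) = 1.428 m² and P = Dθ/2 = 3.144 m.
Hydraulic radius R = A/P = 1.428/3.144 = 0.4542 m.
Manning's equation: Q = (1/n) A R^(2/3) S^(1/2) = (1/0.014) × 1.428 × 0.4542^(2/3) × 0.0047^(1/2) = 4.13 m³/s.

Q = 4.13 m³/s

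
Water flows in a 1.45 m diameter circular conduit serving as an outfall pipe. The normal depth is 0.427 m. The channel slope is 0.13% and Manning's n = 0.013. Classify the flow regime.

subcritical

For a circular section of diameter D = 1.45 m at depth y = 0.427 m, the central angle is θ = 2 arccos(1 − 2y/D) = 2.294 rad. Then A = (D²/8)(θ − sin θ) = 0.406 m² and P = Dθ/2 = 1.663 m.
Hydraulic radius R = A/P = 0.406/1.663 = 0.2441 m.
V = (1/n) R^(2/3) √S = (1/0.013) × 0.2441^(2/3) × √0.0013 = 1.083 m/s. Hydraulic depth D_h = A/T = 0.406/1.322 = 0.3072 m.
Froude number Fr = V/√(g·D_h) = 1.083/√(9.81×0.3072) = 0.624, which is less than 1, so the flow is subcritical.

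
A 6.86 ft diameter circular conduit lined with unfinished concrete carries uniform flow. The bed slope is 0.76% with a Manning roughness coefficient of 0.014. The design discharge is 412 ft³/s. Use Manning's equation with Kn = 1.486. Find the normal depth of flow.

Manning's equation rearranged: A R^(2/3) = nQ / (1.486·√S) = 0.014 × 412 / (1.486 × √0.0076) = 44.52.
At y = 5.72 ft: A R^(2/3) = 53.75 — over.
At y = 4.82 ft: A R^(2/3) = 44.55 — matches.

y_n = 4.82 ft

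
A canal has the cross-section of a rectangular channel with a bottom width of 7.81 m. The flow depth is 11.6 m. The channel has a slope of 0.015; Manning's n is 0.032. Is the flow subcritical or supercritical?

subcritical

Flow area A = b·y = 7.81 × 11.6 = 90.6 m². Wetted perimeter P = b + 2y = 7.81 + 2×11.6 = 31.01 m.
Hydraulic radius R = A/P = 90.6/31.01 = 2.922 m.
V = (1/n) R^(2/3) √S = (1/0.032) × 2.922^(2/3) × √0.015 = 7.822 m/s. Hydraulic depth D_h = A/T = 90.6/7.81 = 11.6 m.
Froude number Fr = V/√(g·D_h) = 7.822/√(9.81×11.6) = 0.733, which is less than 1, so the flow is subcritical.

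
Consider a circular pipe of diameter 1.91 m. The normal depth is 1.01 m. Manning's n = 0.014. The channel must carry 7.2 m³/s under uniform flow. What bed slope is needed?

S = 0.011

For a circular section of diameter D = 1.91 m at depth y = 1.01 m, the central angle is θ = 2 arccos(1 − 2y/D) = 3.257 rad. Then A = (D²/8)(θ − sin θ) = 1.538 m² and P = Dθ/2 = 3.11 m.
Hydraulic radius R = A/P = 1.538/3.11 = 0.4944 m.
From Manning's equation, S = [nQ / (1 A R^(2/3))]² = [0.014 × 7.2 / (1 × 1.538 × 0.4944^(2/3))]² = 0.011.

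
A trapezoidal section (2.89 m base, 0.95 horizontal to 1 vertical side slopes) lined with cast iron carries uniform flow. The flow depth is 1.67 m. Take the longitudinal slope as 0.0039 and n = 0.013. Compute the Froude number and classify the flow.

supercritical

With bottom width b = 2.89 m and side slope z = 0.95: A = (b + zy)y = (2.89 + 0.95×1.67)×1.67 = 7.476 m²; P = b + 2y√(1+z²) = 2.89 + 2×1.67×1.379 = 7.497 m.
Hydraulic radius R = A/P = 7.476/7.497 = 0.9972 m.
V = (1/n) R^(2/3) √S = (1/0.013) × 0.9972^(2/3) × √0.0039 = 4.795 m/s. Hydraulic depth D_h = A/T = 7.476/6.063 = 1.233 m.
Froude number Fr = V/√(g·D_h) = 4.795/√(9.81×1.233) = 1.38, which is greater than 1, so the flow is supercritical.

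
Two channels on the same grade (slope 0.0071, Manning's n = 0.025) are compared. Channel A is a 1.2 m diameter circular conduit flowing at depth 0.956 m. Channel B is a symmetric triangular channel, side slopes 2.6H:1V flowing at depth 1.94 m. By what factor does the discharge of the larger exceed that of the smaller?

18.6

Channel A: For a circular section of diameter D = 1.2 m at depth y = 0.956 m, the central angle is θ = 2 arccos(1 − 2y/D) = 4.412 rad. Then A = (D²/8)(θ − sin θ) = 0.9661 m² and P = Dθ/2 = 2.647 m. Hydraulic radius R = A/P = 0.9661/2.647 = 0.365 m. Q_A = (1/0.025)·0.9661·0.365^(2/3)·√0.0071 = 1.663 m³/s.
Channel B: For a triangular section with side slope z = 2.6: A = zy² = 2.6×1.94² = 9.785 m²; P = 2y√(1+z²) = 2×1.94×2.786 = 10.81 m. Hydraulic radius R = A/P = 9.785/10.81 = 0.9053 m. Q_B = (1/0.025)·9.785·0.9053^(2/3)·√0.0071 = 30.87 m³/s.
The larger discharge is 30.87 m³/s and the smaller is 1.663 m³/s; the ratio is 18.6.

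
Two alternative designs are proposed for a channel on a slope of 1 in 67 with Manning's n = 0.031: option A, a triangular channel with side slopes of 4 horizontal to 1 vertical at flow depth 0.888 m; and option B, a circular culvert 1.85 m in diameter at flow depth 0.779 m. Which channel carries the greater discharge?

channel A

Channel A: For a triangular section with side slope z = 4: A = zy² = 4×0.888² = 3.154 m²; P = 2y√(1+z²) = 2×0.888×4.123 = 7.323 m. Hydraulic radius R = A/P = 3.154/7.323 = 0.4307 m. Q_A = (1/0.031)·3.154·0.4307^(2/3)·√0.01493 = 7.09 m³/s.
Channel B: For a circular section of diameter D = 1.85 m at depth y = 0.779 m, the central angle is θ = 2 arccos(1 − 2y/D) = 2.825 rad. Then A = (D²/8)(θ − sin θ) = 1.075 m² and P = Dθ/2 = 2.613 m. Hydraulic radius R = A/P = 1.075/2.613 = 0.4115 m. Q_B = (1/0.031)·1.075·0.4115^(2/3)·√0.01493 = 2.344 m³/s.
Q_A = 7.09 m³/s vs Q_B = 2.344 m³/s, so channel A carries more.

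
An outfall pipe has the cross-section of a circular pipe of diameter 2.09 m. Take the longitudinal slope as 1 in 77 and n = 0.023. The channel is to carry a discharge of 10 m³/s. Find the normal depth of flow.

Manning's equation rearranged: A R^(2/3) = nQ / (1·√S) = 0.023 × 10 / (√0.01299) = 2.018.
Try y = 1.94 m: A R^(2/3) = 2.392 — too large.
Try y = 1.24 m: A R^(2/3) = 1.47 — too small.
Try y = 1.56 m: A R^(2/3) = 2.018 — ≈ 2.018.

y_n = 1.56 m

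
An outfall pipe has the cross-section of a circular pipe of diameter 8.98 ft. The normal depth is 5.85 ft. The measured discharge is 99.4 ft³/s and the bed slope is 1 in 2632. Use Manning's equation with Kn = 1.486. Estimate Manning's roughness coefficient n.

For a circular section of diameter D = 8.98 ft at depth y = 5.85 ft, the central angle is θ = 2 arccos(1 − 2y/D) = 3.757 rad. Then A = (D²/8)(θ − sin θ) = 43.69 ft² and P = Dθ/2 = 16.87 ft.
Hydraulic radius R = A/P = 43.69/16.87 = 2.59 ft.
Rearranging Manning's equation: n = (1.486/Q) A R^(2/3) S^(1/2) = (1.486/99.4) × 43.69 × 2.59^(2/3) × √0.0003799 = 0.024.

n = 0.024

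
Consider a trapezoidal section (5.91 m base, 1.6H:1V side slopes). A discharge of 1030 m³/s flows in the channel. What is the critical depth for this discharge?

At critical depth, Q² T / (g A³) = 1, i.e. A³/T = Q²/g = 1030²/9.81 = 108100.
At y = 10.1 m: A³/T = 289700 — too large.
At y = 8.03 m: A³/T = 108100 — matches.

y_c = 8.03 m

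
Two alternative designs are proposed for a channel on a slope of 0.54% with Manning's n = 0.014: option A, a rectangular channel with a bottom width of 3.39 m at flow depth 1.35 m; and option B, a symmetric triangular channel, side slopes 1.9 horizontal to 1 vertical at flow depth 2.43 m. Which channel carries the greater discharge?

channel B

Channel A: Flow area A = b·y = 3.39 × 1.35 = 4.577 m². Wetted perimeter P = b + 2y = 3.39 + 2×1.35 = 6.09 m. Hydraulic radius R = A/P = 4.577/6.09 = 0.7515 m. Q_A = (1/0.014)·4.577·0.7515^(2/3)·√0.0054 = 19.86 m³/s.
Channel B: For a triangular section with side slope z = 1.9: A = zy² = 1.9×2.43² = 11.22 m²; P = 2y√(1+z²) = 2×2.43×2.147 = 10.43 m. Hydraulic radius R = A/P = 11.22/10.43 = 1.075 m. Q_B = (1/0.014)·11.22·1.075^(2/3)·√0.0054 = 61.8 m³/s.
Q_A = 19.86 m³/s vs Q_B = 61.8 m³/s, so channel B carries more.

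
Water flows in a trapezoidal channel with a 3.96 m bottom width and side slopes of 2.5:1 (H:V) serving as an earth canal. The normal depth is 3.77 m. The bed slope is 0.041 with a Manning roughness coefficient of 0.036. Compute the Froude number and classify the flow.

supercritical

With bottom width b = 3.96 m and side slope z = 2.5: A = (b + zy)y = (3.96 + 2.5×3.77)×3.77 = 50.46 m²; P = b + 2y√(1+z²) = 3.96 + 2×3.77×2.693 = 24.26 m.
Hydraulic radius R = A/P = 50.46/24.26 = 2.08 m.
V = (1/n) R^(2/3) √S = (1/0.036) × 2.08^(2/3) × √0.041 = 9.165 m/s. Hydraulic depth D_h = A/T = 50.46/22.81 = 2.212 m.
Froude number Fr = V/√(g·D_h) = 9.165/√(9.81×2.212) = 1.97, which is greater than 1, so the flow is supercritical.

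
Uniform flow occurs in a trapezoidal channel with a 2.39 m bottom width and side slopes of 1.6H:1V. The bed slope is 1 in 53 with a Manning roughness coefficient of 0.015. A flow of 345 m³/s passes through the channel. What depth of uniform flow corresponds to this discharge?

y_n = 3.36 m

Manning's equation rearranged: A R^(2/3) = nQ / (1·√S) = 0.015 × 345 / (√0.01887) = 37.67.
At y = 2.44 m: A R^(2/3) = 18.52 — too small.
At y = 3.36 m: A R^(2/3) = 37.63 — close enough.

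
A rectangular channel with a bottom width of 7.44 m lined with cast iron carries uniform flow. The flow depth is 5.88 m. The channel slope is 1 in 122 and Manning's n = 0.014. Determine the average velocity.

Flow area A = b·y = 7.44 × 5.88 = 43.75 m². Wetted perimeter P = b + 2y = 7.44 + 2×5.88 = 19.2 m.
Hydraulic radius R = A/P = 43.75/19.2 = 2.279 m.
From Manning's equation, V = (1/n) R^(2/3) S^(1/2) = (1/0.014) × 2.279^(2/3) × 0.008197^(1/2) = 11.2 m/s.

V = 11.2 m/s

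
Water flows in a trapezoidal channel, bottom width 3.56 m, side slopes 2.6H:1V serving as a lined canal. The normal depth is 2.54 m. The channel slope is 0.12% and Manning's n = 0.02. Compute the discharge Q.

With bottom width b = 3.56 m and side slope z = 2.6: A = (b + zy)y = (3.56 + 2.6×2.54)×2.54 = 25.82 m²; P = b + 2y√(1+z²) = 3.56 + 2×2.54×2.786 = 17.71 m.
Hydraulic radius R = A/P = 25.82/17.71 = 1.458 m.
Manning's equation: Q = (1/n) A R^(2/3) S^(1/2) = (1/0.02) × 25.82 × 1.458^(2/3) × 0.0012^(1/2) = 57.5 m³/s.

Q = 57.5 m³/s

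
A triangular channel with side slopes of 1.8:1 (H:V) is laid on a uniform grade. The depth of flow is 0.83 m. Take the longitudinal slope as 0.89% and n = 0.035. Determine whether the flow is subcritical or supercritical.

For a triangular section with side slope z = 1.8: A = zy² = 1.8×0.83² = 1.24 m²; P = 2y√(1+z²) = 2×0.83×2.059 = 3.418 m.
Hydraulic radius R = A/P = 1.24/3.418 = 0.3628 m.
V = (1/n) R^(2/3) √S = (1/0.035) × 0.3628^(2/3) × √0.0089 = 1.371 m/s. Hydraulic depth D_h = A/T = 1.24/2.988 = 0.415 m.
Froude number Fr = V/√(g·D_h) = 1.371/√(9.81×0.415) = 0.68, which is less than 1, so the flow is subcritical.

subcritical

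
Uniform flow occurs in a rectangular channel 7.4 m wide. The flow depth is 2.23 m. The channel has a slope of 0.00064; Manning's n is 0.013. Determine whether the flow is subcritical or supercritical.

Flow area A = b·y = 7.4 × 2.23 = 16.5 m². Wetted perimeter P = b + 2y = 7.4 + 2×2.23 = 11.86 m.
Hydraulic radius R = A/P = 16.5/11.86 = 1.391 m.
V = (1/n) R^(2/3) √S = (1/0.013) × 1.391^(2/3) × √0.00064 = 2.425 m/s. Hydraulic depth D_h = A/T = 16.5/7.4 = 2.23 m.
Froude number Fr = V/√(g·D_h) = 2.425/√(9.81×2.23) = 0.519, which is less than 1, so the flow is subcritical.

subcritical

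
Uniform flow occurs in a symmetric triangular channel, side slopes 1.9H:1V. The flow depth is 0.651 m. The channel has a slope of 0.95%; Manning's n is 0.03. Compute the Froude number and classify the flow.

For a triangular section with side slope z = 1.9: A = zy² = 1.9×0.651² = 0.8052 m²; P = 2y√(1+z²) = 2×0.651×2.147 = 2.796 m.
Hydraulic radius R = A/P = 0.8052/2.796 = 0.288 m.
V = (1/n) R^(2/3) √S = (1/0.03) × 0.288^(2/3) × √0.0095 = 1.417 m/s. Hydraulic depth D_h = A/T = 0.8052/2.474 = 0.3255 m.
Froude number Fr = V/√(g·D_h) = 1.417/√(9.81×0.3255) = 0.793, which is less than 1, so the flow is subcritical.

subcritical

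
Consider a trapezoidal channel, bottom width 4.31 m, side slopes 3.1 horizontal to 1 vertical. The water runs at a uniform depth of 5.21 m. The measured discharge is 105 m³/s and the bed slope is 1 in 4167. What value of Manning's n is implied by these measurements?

With bottom width b = 4.31 m and side slope z = 3.1: A = (b + zy)y = (4.31 + 3.1×5.21)×5.21 = 106.6 m²; P = b + 2y√(1+z²) = 4.31 + 2×5.21×3.257 = 38.25 m.
Hydraulic radius R = A/P = 106.6/38.25 = 2.787 m.
Rearranging Manning's equation: n = (1/Q) A R^(2/3) S^(1/2) = (1/105) × 106.6 × 2.787^(2/3) × √0.00024 = 0.0311.

n = 0.0311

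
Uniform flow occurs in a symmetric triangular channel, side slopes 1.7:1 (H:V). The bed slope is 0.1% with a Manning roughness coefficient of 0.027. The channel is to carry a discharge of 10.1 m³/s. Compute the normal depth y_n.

y_n = 2.27 m

Manning's equation rearranged: A R^(2/3) = nQ / (1·√S) = 0.027 × 10.1 / (√0.001) = 8.624.
Trying y = 1.87 m: A R^(2/3) = 5.148 — low.
Trying y = 2.82 m: A R^(2/3) = 15.4 — high.
Trying y = 2.27 m: A R^(2/3) = 8.633 — ≈ 8.624.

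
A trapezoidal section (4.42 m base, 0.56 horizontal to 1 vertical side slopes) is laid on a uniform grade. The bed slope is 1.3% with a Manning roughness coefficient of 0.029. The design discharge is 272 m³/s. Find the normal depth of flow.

y_n = 5.29 m

Manning's equation rearranged: A R^(2/3) = nQ / (1·√S) = 0.029 × 272 / (√0.013) = 69.18.
At y = 4.51 m: A R^(2/3) = 51.74 — too small.
At y = 6.71 m: A R^(2/3) = 108.3 — too large.
At y = 5.29 m: A R^(2/3) = 69.23 — matches.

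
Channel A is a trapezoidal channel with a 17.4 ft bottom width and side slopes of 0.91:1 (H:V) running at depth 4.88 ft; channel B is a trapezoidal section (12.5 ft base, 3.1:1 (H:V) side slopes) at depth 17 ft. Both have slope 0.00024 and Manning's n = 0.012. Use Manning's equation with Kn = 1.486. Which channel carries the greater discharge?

channel B

Channel A: With bottom width b = 17.4 ft and side slope z = 0.91: A = (b + zy)y = (17.4 + 0.91×4.88)×4.88 = 106.6 ft²; P = b + 2y√(1+z²) = 17.4 + 2×4.88×1.352 = 30.6 ft. Hydraulic radius R = A/P = 106.6/30.6 = 3.484 ft. Q_A = (1.486/0.012)·106.6·3.484^(2/3)·√0.00024 = 469.9 ft³/s.
Channel B: With bottom width b = 12.5 ft and side slope z = 3.1: A = (b + zy)y = (12.5 + 3.1×17)×17 = 1108 ft²; P = b + 2y√(1+z²) = 12.5 + 2×17×3.257 = 123.2 ft. Hydraulic radius R = A/P = 1108/123.2 = 8.993 ft. Q_B = (1.486/0.012)·1108·8.993^(2/3)·√0.00024 = 9196 ft³/s.
Q_A = 469.9 ft³/s vs Q_B = 9196 ft³/s, so channel B carries more.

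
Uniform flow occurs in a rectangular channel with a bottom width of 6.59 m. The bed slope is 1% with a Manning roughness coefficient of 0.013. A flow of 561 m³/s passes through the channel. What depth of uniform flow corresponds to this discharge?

y_n = 6.56 m

Manning's equation rearranged: A R^(2/3) = nQ / (1·√S) = 0.013 × 561 / (√0.01) = 72.93.
At y = 7.58 m: A R^(2/3) = 86.95 — too large.
At y = 5.45 m: A R^(2/3) = 58.02 — too small.
At y = 6.56 m: A R^(2/3) = 72.98 — close enough.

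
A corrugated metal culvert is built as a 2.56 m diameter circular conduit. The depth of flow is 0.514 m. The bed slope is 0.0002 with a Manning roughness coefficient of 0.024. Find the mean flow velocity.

V = 0.27 m/s

For a circular section of diameter D = 2.56 m at depth y = 0.514 m, the central angle is θ = 2 arccos(1 − 2y/D) = 1.858 rad. Then A = (D²/8)(θ − sin θ) = 0.7369 m² and P = Dθ/2 = 2.379 m.
Hydraulic radius R = A/P = 0.7369/2.379 = 0.3098 m.
From Manning's equation, V = (1/n) R^(2/3) S^(1/2) = (1/0.024) × 0.3098^(2/3) × 0.0002^(1/2) = 0.27 m/s.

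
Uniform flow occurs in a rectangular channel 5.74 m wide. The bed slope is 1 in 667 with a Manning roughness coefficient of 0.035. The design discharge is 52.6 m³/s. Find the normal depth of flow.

y_n = 5.44 m

Manning's equation rearranged: A R^(2/3) = nQ / (1·√S) = 0.035 × 52.6 / (√0.001499) = 47.55.
Try y = 4.73 m: A R^(2/3) = 39.97 — short.
Try y = 5.44 m: A R^(2/3) = 47.54 — ≈ 47.55.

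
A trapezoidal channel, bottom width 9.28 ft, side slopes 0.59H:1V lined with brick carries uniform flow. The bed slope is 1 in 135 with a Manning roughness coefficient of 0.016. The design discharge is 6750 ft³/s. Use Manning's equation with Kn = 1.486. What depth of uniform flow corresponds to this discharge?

Manning's equation rearranged: A R^(2/3) = nQ / (1.486·√S) = 0.016 × 6750 / (1.486 × √0.007407) = 844.4.
Try y = 16.6 ft: A R^(2/3) = 1116 — too large.
Try y = 10.5 ft: A R^(2/3) = 464.1 — too small.
Try y = 14.4 ft: A R^(2/3) = 844.5 — close enough.

y_n = 14.4 ft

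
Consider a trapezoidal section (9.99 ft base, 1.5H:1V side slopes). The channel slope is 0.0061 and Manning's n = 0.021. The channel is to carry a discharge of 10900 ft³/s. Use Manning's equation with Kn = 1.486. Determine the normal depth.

y_n = 15.3 ft

Manning's equation rearranged: A R^(2/3) = nQ / (1.486·√S) = 0.021 × 10900 / (1.486 × √0.0061) = 1972.
Trying y = 16.5 ft: A R^(2/3) = 2340 — high.
Trying y = 15.3 ft: A R^(2/3) = 1971 — close enough.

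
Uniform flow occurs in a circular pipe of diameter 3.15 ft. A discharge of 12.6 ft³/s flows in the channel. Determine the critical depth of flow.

y_c = 1.11 ft

At critical depth, Q² T / (g A³) = 1, i.e. A³/T = Q²/g = 12.6²/32.2 = 4.93.
Try y = 1.39 ft: A³/T = 11.65 — over.
Try y = 0.774 ft: A³/T = 1.212 — short.
Try y = 1.11 ft: A³/T = 4.907 — close enough.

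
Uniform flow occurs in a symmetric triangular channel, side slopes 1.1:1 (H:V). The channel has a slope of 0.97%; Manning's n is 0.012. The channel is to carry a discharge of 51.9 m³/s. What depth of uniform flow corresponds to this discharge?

y_n = 2.47 m

Manning's equation rearranged: A R^(2/3) = nQ / (1·√S) = 0.012 × 51.9 / (√0.0097) = 6.324.
At y = 3 m: A R^(2/3) = 10.61 — high.
At y = 2.47 m: A R^(2/3) = 6.32 — matches.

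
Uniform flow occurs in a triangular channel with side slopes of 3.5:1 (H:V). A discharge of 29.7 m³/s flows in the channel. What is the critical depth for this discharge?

y_c = 1.71 m

At critical depth, Q² T / (g A³) = 1, i.e. A³/T = Q²/g = 29.7²/9.81 = 89.92.
Trying y = 2.15 m: A³/T = 281.4 — too large.
Trying y = 1.36 m: A³/T = 28.5 — too small.
Trying y = 1.71 m: A³/T = 89.55 — ≈ 89.92.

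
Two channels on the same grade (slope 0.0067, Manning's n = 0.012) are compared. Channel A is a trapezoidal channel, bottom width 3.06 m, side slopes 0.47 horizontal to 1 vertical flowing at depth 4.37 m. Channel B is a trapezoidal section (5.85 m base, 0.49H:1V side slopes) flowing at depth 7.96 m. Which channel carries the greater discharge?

Channel A: With bottom width b = 3.06 m and side slope z = 0.47: A = (b + zy)y = (3.06 + 0.47×4.37)×4.37 = 22.35 m²; P = b + 2y√(1+z²) = 3.06 + 2×4.37×1.105 = 12.72 m. Hydraulic radius R = A/P = 22.35/12.72 = 1.757 m. Q_A = (1/0.012)·22.35·1.757^(2/3)·√0.0067 = 222 m³/s.
Channel B: With bottom width b = 5.85 m and side slope z = 0.49: A = (b + zy)y = (5.85 + 0.49×7.96)×7.96 = 77.61 m²; P = b + 2y√(1+z²) = 5.85 + 2×7.96×1.114 = 23.58 m. Hydraulic radius R = A/P = 77.61/23.58 = 3.292 m. Q_B = (1/0.012)·77.61·3.292^(2/3)·√0.0067 = 1171 m³/s.
Q_A = 222 m³/s vs Q_B = 1171 m³/s, so channel B carries more.

channel B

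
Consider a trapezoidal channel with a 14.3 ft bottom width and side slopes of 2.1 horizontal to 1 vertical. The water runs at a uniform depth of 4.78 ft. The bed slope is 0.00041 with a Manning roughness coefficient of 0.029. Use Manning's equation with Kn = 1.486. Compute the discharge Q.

With bottom width b = 14.3 ft and side slope z = 2.1: A = (b + zy)y = (14.3 + 2.1×4.78)×4.78 = 116.3 ft²; P = b + 2y√(1+z²) = 14.3 + 2×4.78×2.326 = 36.54 ft.
Hydraulic radius R = A/P = 116.3/36.54 = 3.184 ft.
Manning's equation: Q = (1.486/n) A R^(2/3) S^(1/2) = (1.486/0.029) × 116.3 × 3.184^(2/3) × 0.00041^(1/2) = 261 ft³/s.

Q = 261 ft³/s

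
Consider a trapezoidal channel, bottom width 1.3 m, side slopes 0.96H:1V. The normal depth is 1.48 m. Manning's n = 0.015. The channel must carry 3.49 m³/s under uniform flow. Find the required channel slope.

With bottom width b = 1.3 m and side slope z = 0.96: A = (b + zy)y = (1.3 + 0.96×1.48)×1.48 = 4.027 m²; P = b + 2y√(1+z²) = 1.3 + 2×1.48×1.386 = 5.403 m.
Hydraulic radius R = A/P = 4.027/5.403 = 0.7453 m.
From Manning's equation, S = [nQ / (1 A R^(2/3))]² = [0.015 × 3.49 / (1 × 4.027 × 0.7453^(2/3))]² = 0.00025.

S = 0.00025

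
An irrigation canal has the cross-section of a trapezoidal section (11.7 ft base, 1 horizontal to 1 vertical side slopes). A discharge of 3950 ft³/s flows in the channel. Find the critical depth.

At critical depth, Q² T / (g A³) = 1, i.e. A³/T = Q²/g = 3950²/32.2 = 484500.
Trying y = 12.1 ft: A³/T = 665300 — high.
Trying y = 11.1 ft: A³/T = 478200 — close enough.

y_c = 11.1 ft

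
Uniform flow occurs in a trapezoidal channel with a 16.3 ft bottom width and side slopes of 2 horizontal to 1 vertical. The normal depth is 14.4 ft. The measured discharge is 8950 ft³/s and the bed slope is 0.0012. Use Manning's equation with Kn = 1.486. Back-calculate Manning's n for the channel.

n = 0.015

With bottom width b = 16.3 ft and side slope z = 2: A = (b + zy)y = (16.3 + 2×14.4)×14.4 = 649.4 ft²; P = b + 2y√(1+z²) = 16.3 + 2×14.4×2.236 = 80.7 ft.
Hydraulic radius R = A/P = 649.4/80.7 = 8.048 ft.
Rearranging Manning's equation: n = (1.486/Q) A R^(2/3) S^(1/2) = (1.486/8950) × 649.4 × 8.048^(2/3) × √0.0012 = 0.015.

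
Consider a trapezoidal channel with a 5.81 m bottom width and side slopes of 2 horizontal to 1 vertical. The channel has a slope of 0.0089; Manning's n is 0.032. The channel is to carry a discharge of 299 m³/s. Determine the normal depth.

y_n = 4.08 m

Manning's equation rearranged: A R^(2/3) = nQ / (1·√S) = 0.032 × 299 / (√0.0089) = 101.4.
At y = 5.16 m: A R^(2/3) = 168.5 — over.
At y = 3.09 m: A R^(2/3) = 56.58 — short.
At y = 4.08 m: A R^(2/3) = 101.3 — close enough.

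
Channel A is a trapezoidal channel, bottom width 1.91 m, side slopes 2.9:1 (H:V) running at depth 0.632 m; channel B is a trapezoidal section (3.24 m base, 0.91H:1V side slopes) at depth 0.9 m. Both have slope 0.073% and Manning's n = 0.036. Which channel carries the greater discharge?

Channel A: With bottom width b = 1.91 m and side slope z = 2.9: A = (b + zy)y = (1.91 + 2.9×0.632)×0.632 = 2.365 m²; P = b + 2y√(1+z²) = 1.91 + 2×0.632×3.068 = 5.787 m. Hydraulic radius R = A/P = 2.365/5.787 = 0.4087 m. Q_A = (1/0.036)·2.365·0.4087^(2/3)·√0.00073 = 0.9777 m³/s.
Channel B: With bottom width b = 3.24 m and side slope z = 0.91: A = (b + zy)y = (3.24 + 0.91×0.9)×0.9 = 3.653 m²; P = b + 2y√(1+z²) = 3.24 + 2×0.9×1.352 = 5.674 m. Hydraulic radius R = A/P = 3.653/5.674 = 0.6439 m. Q_B = (1/0.036)·3.653·0.6439^(2/3)·√0.00073 = 2.044 m³/s.
Q_A = 0.9777 m³/s vs Q_B = 2.044 m³/s, so channel B carries more.

channel B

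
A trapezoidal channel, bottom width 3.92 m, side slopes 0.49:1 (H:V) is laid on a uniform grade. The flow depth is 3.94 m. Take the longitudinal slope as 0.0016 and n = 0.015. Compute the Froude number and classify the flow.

With bottom width b = 3.92 m and side slope z = 0.49: A = (b + zy)y = (3.92 + 0.49×3.94)×3.94 = 23.05 m²; P = b + 2y√(1+z²) = 3.92 + 2×3.94×1.114 = 12.7 m.
Hydraulic radius R = A/P = 23.05/12.7 = 1.816 m.
V = (1/n) R^(2/3) √S = (1/0.015) × 1.816^(2/3) × √0.0016 = 3.969 m/s. Hydraulic depth D_h = A/T = 23.05/7.781 = 2.962 m.
Froude number Fr = V/√(g·D_h) = 3.969/√(9.81×2.962) = 0.736, which is less than 1, so the flow is subcritical.

subcritical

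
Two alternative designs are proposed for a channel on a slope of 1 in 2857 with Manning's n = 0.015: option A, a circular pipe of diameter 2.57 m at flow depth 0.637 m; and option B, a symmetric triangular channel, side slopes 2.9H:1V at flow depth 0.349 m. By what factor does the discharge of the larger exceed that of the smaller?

4.9

Channel A: For a circular section of diameter D = 2.57 m at depth y = 0.637 m, the central angle is θ = 2 arccos(1 − 2y/D) = 2.084 rad. Then A = (D²/8)(θ − sin θ) = 1.002 m² and P = Dθ/2 = 2.679 m. Hydraulic radius R = A/P = 1.002/2.679 = 0.3741 m. Q_A = (1/0.015)·1.002·0.3741^(2/3)·√0.00035 = 0.6488 m³/s.
Channel B: For a triangular section with side slope z = 2.9: A = zy² = 2.9×0.349² = 0.3532 m²; P = 2y√(1+z²) = 2×0.349×3.068 = 2.141 m. Hydraulic radius R = A/P = 0.3532/2.141 = 0.165 m. Q_B = (1/0.015)·0.3532·0.165^(2/3)·√0.00035 = 0.1325 m³/s.
The larger discharge is 0.6488 m³/s and the smaller is 0.1325 m³/s; the ratio is 4.9.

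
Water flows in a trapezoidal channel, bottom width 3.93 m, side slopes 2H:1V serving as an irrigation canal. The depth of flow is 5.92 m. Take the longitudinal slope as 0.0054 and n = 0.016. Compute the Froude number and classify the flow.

supercritical

With bottom width b = 3.93 m and side slope z = 2: A = (b + zy)y = (3.93 + 2×5.92)×5.92 = 93.36 m²; P = b + 2y√(1+z²) = 3.93 + 2×5.92×2.236 = 30.41 m.
Hydraulic radius R = A/P = 93.36/30.41 = 3.07 m.
V = (1/n) R^(2/3) √S = (1/0.016) × 3.07^(2/3) × √0.0054 = 9.702 m/s. Hydraulic depth D_h = A/T = 93.36/27.61 = 3.381 m.
Froude number Fr = V/√(g·D_h) = 9.702/√(9.81×3.381) = 1.68, which is greater than 1, so the flow is supercritical.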